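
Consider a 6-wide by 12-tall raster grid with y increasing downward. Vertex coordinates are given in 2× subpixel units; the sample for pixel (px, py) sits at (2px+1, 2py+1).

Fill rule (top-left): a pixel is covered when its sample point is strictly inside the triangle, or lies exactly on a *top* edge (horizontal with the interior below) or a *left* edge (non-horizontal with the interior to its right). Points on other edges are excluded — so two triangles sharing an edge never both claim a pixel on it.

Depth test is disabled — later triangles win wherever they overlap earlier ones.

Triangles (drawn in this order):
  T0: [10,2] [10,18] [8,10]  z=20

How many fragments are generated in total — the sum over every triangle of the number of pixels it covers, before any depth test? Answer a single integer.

T0:
  2·area = 32
  edge (10, 2)→(10, 18): d=(0,16) right/bottom  bias=-1
  edge (10, 18)→(8, 10): d=(-2,-8) top-left  bias=+0
  edge (8, 10)→(10, 2): d=(2,-8) top-left  bias=+0
    (4,3)@(9, 7): e=[16,14,2] → X
    (5,3)@(11, 7): e=[-16,30,18] → .
    (4,4)@(9, 9): e=[16,10,6] → X
    (5,4)@(11, 9): e=[-16,26,22] → .
    (4,5)@(9, 11): e=[16,6,10] → X
    (5,5)@(11, 11): e=[-16,22,26] → .
    (4,6)@(9, 13): e=[16,2,14] → X
    (5,6)@(11, 13): e=[-16,18,30] → .
    (4,7)@(9, 15): e=[16,-2,18] → .
  covered (4 px):
    . . . . . .
    . . . . . .
    . . . . . .
    . . . . X .
    . . . . X .
    . . . . X .
    . . . . X .
    . . . . . .
    . . . . . .
    . . . . . .
    . . . . . .
    . . . . . .

Final: 4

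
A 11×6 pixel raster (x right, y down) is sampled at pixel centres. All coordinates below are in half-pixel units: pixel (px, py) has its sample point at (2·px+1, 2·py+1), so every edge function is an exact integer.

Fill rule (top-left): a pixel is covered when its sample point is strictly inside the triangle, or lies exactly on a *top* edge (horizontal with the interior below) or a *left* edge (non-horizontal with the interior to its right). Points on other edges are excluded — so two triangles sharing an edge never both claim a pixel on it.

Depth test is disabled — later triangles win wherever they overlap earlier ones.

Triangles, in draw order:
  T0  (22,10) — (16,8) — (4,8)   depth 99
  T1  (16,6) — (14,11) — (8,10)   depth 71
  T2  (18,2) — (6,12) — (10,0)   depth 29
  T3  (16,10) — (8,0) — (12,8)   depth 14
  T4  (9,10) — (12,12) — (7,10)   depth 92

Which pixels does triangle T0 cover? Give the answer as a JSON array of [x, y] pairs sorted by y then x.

T0:
  2·area = 24  (B↔C swapped to make it positive)
  edge (22, 10)→(4, 8): d=(-18,-2) top-left  bias=+0
  edge (4, 8)→(16, 8): d=(12,0) top-left  bias=+0
  edge (16, 8)→(22, 10): d=(6,2) right/bottom  bias=-1
    (0,1)@(1, 3): e=[84,-60,0] → ·  [on edge]
    (3,2)@(7, 5): e=[60,-36,0] → ·  [on edge]
    (6,3)@(13, 7): e=[36,-12,0] → ·  [on edge]
    (6,4)@(13, 9): e=[0,12,12] → █  [on edge]
    (7,4)@(15, 9): e=[4,12,8] → █
    (8,4)@(17, 9): e=[8,12,4] → █
    (9,4)@(19, 9): e=[12,12,0] → ·  [on edge]
    (6,5)@(13, 11): e=[-36,36,24] → ·
    (7,5)@(15, 11): e=[-32,36,20] → ·
    (8,5)@(17, 11): e=[-28,36,16] → ·
  covered (3 px):
    · · · · · · · · · · ·
    · · · · · · · · · · ·
    · · · · · · · · · · ·
    · · · · · · · · · · ·
    · · · · · · █ █ █ · ·
    · · · · · · · · · · ·
T1:
  2·area = 32
  edge (16, 6)→(14, 11): d=(-2,5) right/bottom  bias=-1
  edge (14, 11)→(8, 10): d=(-6,-1) top-left  bias=+0
  edge (8, 10)→(16, 6): d=(8,-4) top-left  bias=+0
    (7,3)@(15, 7): e=[3,25,4] → █
    (8,3)@(17, 7): e=[-7,27,12] → ·
    (5,4)@(11, 9): e=[19,9,4] → █
    (6,4)@(13, 9): e=[9,11,12] → █
    (7,4)@(15, 9): e=[-1,13,20] → ·
    (5,5)@(11, 11): e=[15,-3,20] → ·
    (6,5)@(13, 11): e=[5,-1,28] → ·
  covered (3 px):
    · · · · · · · · · · ·
    · · · · · · · · · · ·
    · · · · · · · · · · ·
    · · · · · · · █ · · ·
    · · · · · █ █ · · · ·
    · · · · · · · · · · ·
T2:
  2·area = 104
  edge (18, 2)→(6, 12): d=(-12,10) right/bottom  bias=-1
  edge (6, 12)→(10, 0): d=(4,-12) top-left  bias=+0
  edge (10, 0)→(18, 2): d=(8,2) right/bottom  bias=-1
    (5,0)@(11, 1): e=[82,16,6] → █
    (6,0)@(13, 1): e=[62,40,2] → █
    (7,0)@(15, 1): e=[42,64,-2] → ·
    (4,1)@(9, 3): e=[78,0,26] → █  [on edge]
    (7,1)@(15, 3): e=[18,72,14] → █
    (8,1)@(17, 3): e=[-2,96,10] → ·
    (4,2)@(9, 5): e=[54,8,42] → █
    (7,2)@(15, 5): e=[-6,80,30] → ·
    (4,3)@(9, 7): e=[30,16,58] → █
    (6,3)@(13, 7): e=[-10,64,50] → ·
    (3,4)@(7, 9): e=[26,0,78] → █  [on edge]
    (5,4)@(11, 9): e=[-14,48,70] → ·
  covered (14 px):
    · · · · · █ █ · · · ·
    · · · · █ █ █ █ · · ·
    · · · · █ █ █ · · · ·
    · · · · █ █ · · · · ·
    · · · █ █ · · · · · ·
    · · · █ · · · · · · ·
T3:
  2·area = 24  (B↔C swapped to make it positive)
  edge (16, 10)→(12, 8): d=(-4,-2) top-left  bias=+0
  edge (12, 8)→(8, 0): d=(-4,-8) top-left  bias=+0
  edge (8, 0)→(16, 10): d=(8,10) right/bottom  bias=-1
    (5,2)@(11, 5): e=[10,4,10] → █
    (6,2)@(13, 5): e=[14,20,-10] → ·
    (5,3)@(11, 7): e=[2,-4,26] → ·
    (6,3)@(13, 7): e=[6,12,6] → █
    (7,3)@(15, 7): e=[10,28,-14] → ·
    (6,4)@(13, 9): e=[-2,4,22] → ·
    (7,4)@(15, 9): e=[2,20,2] → █
    (8,4)@(17, 9): e=[6,36,-18] → ·
    (7,5)@(15, 11): e=[-6,12,18] → ·
  covered (3 px):
    · · · · · · · · · · ·
    · · · · · · · · · · ·
    · · · · · █ · · · · ·
    · · · · · · █ · · · ·
    · · · · · · · █ · · ·
    · · · · · · · · · · ·
T4:
  2·area = 4
  edge (9, 10)→(12, 12): d=(3,2) right/bottom  bias=-1
  edge (12, 12)→(7, 10): d=(-5,-2) top-left  bias=+0
  edge (7, 10)→(9, 10): d=(2,0) top-left  bias=+0
  covered (0 px):
    · · · · · · · · · · ·
    · · · · · · · · · · ·
    · · · · · · · · · · ·
    · · · · · · · · · · ·
    · · · · · · · · · · ·
    · · · · · · · · · · ·

Result: [[6,4],[7,4],[8,4]]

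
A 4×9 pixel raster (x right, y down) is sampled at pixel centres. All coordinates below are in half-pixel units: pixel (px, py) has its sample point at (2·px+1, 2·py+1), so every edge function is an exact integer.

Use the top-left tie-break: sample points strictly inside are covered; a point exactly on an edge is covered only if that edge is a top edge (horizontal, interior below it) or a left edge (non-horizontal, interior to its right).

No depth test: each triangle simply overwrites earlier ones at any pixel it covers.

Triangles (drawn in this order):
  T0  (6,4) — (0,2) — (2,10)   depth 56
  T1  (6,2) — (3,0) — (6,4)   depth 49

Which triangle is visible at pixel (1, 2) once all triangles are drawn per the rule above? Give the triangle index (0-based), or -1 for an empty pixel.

T0:
  2·area = 44  (B↔C swapped to make it positive)
  edge (6, 4)→(2, 10): d=(-4,6) right/bottom  bias=-1
  edge (2, 10)→(0, 2): d=(-2,-8) top-left  bias=+0
  edge (0, 2)→(6, 4): d=(6,2) right/bottom  bias=-1
    (0,1)@(1, 3): e=[34,6,4] → X
    (1,1)@(3, 3): e=[22,22,0] → .  [on edge]
    (0,2)@(1, 5): e=[26,2,16] → X
    (1,2)@(3, 5): e=[14,18,12] → X
    (2,2)@(5, 5): e=[2,34,8] → X
    (3,2)@(7, 5): e=[-10,50,4] → .
    (0,3)@(1, 7): e=[18,-2,28] → .
    (1,3)@(3, 7): e=[6,14,24] → X
    (2,3)@(5, 7): e=[-6,30,20] → .
    (1,4)@(3, 9): e=[-2,10,36] → .
  covered (5 px):
    . . . .
    X . . .
    X X X .
    . X . .
    . . . .
    . . . .
    . . . .
    . . . .
    . . . .
T1:
  2·area = 6  (B↔C swapped to make it positive)
  edge (6, 2)→(6, 4): d=(0,2) right/bottom  bias=-1
  edge (6, 4)→(3, 0): d=(-3,-4) top-left  bias=+0
  edge (3, 0)→(6, 2): d=(3,2) right/bottom  bias=-1
  covered (0 px):
    . . . .
    . . . .
    . . . .
    . . . .
    . . . .
    . . . .
    . . . .
    . . . .
    . . . .

Z-buffer (winner per pixel, '.' = empty):
  . . . .
  0 . . .
  0 0 0 .
  . 0 . .
  . . . .
  . . . .
  . . . .
  . . . .
  . . . .

Final: 0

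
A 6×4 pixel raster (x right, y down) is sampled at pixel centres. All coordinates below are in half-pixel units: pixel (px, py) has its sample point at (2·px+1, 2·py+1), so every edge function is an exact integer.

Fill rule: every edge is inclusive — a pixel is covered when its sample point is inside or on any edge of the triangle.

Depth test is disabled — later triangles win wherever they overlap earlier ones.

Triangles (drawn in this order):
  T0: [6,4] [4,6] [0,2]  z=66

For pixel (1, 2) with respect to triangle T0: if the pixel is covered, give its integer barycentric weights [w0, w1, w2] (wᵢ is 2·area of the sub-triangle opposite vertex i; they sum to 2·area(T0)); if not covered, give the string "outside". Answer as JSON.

T0:
  2·area = 16
  edge (6, 4)→(4, 6): d=(-2,2) inclusive
  edge (4, 6)→(0, 2): d=(-4,-4) inclusive
  edge (0, 2)→(6, 4): d=(6,2) inclusive
    (4,0)@(9, 1): e=[0,40,-24] → .  [on edge]
    (0,1)@(1, 3): e=[12,0,4] → X  [on edge]
    (1,1)@(3, 3): e=[8,8,0] → X  [on edge]
    (2,1)@(5, 3): e=[4,16,-4] → .
    (3,1)@(7, 3): e=[0,24,-8] → .  [on edge]
    (0,2)@(1, 5): e=[8,-8,16] → .
    (1,2)@(3, 5): e=[4,0,12] → X  [on edge]
    (2,2)@(5, 5): e=[0,8,8] → X  [on edge]
    (3,2)@(7, 5): e=[-4,16,4] → .
    (4,2)@(9, 5): e=[-8,24,0] → .  [on edge]
    (1,3)@(3, 7): e=[0,-8,24] → .  [on edge]
    (2,3)@(5, 7): e=[-4,0,20] → .  [on edge]
  covered (4 px):
    . . . . . .
    X X . . . .
    . X X . . .
    . . . . . .

Result: [0,12,4]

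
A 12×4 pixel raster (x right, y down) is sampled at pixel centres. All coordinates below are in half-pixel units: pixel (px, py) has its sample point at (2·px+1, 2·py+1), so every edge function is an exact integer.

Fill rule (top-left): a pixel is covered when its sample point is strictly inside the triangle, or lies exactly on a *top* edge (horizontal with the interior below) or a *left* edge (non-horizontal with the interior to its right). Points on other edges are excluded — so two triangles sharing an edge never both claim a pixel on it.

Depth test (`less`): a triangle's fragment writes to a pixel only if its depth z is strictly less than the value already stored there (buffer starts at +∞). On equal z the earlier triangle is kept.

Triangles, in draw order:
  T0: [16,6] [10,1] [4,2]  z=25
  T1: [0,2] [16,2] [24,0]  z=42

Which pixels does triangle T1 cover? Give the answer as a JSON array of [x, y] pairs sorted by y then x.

T0:
  2·area = 36  (B↔C swapped to make it positive)
  edge (16, 6)→(4, 2): d=(-12,-4) top-left  bias=+0
  edge (4, 2)→(10, 1): d=(6,-1) top-left  bias=+0
  edge (10, 1)→(16, 6): d=(6,5) right/bottom  bias=-1
    (0,0)@(1, 1): e=[0,-9,45] → ·  [on edge]
    (3,1)@(7, 3): e=[0,9,27] → █  [on edge]
    (4,1)@(9, 3): e=[8,11,17] → █
    (5,1)@(11, 3): e=[16,13,7] → █
    (6,1)@(13, 3): e=[24,15,-3] → ·
    (3,2)@(7, 5): e=[-24,21,39] → ·
    (4,2)@(9, 5): e=[-16,23,29] → ·
    (5,2)@(11, 5): e=[-8,25,19] → ·
    (6,2)@(13, 5): e=[0,27,9] → █  [on edge]
    (7,2)@(15, 5): e=[8,29,-1] → ·
    (6,3)@(13, 7): e=[-24,39,21] → ·
    (9,3)@(19, 7): e=[0,45,-9] → ·  [on edge]
  covered (4 px):
    · · · · · · · · · · · ·
    · · · █ █ █ · · · · · ·
    · · · · · · █ · · · · ·
    · · · · · · · · · · · ·
T1:
  2·area = 32  (B↔C swapped to make it positive)
  edge (0, 2)→(24, 0): d=(24,-2) top-left  bias=+0
  edge (24, 0)→(16, 2): d=(-8,2) right/bottom  bias=-1
  edge (16, 2)→(0, 2): d=(-16,0) right/bottom  bias=-1
    (6,0)@(13, 1): e=[2,14,16] → █
    (7,0)@(15, 1): e=[6,10,16] → █
    (8,0)@(17, 1): e=[10,6,16] → █
    (9,0)@(19, 1): e=[14,2,16] → █
    (10,0)@(21, 1): e=[18,-2,16] → ·
    (6,1)@(13, 3): e=[50,-2,-16] → ·
    (7,1)@(15, 3): e=[54,-6,-16] → ·
    (8,1)@(17, 3): e=[58,-10,-16] → ·
    (9,1)@(19, 3): e=[62,-14,-16] → ·
  covered (4 px):
    · · · · · · █ █ █ █ · ·
    · · · · · · · · · · · ·
    · · · · · · · · · · · ·
    · · · · · · · · · · · ·

Answer: [[6,0],[7,0],[8,0],[9,0]]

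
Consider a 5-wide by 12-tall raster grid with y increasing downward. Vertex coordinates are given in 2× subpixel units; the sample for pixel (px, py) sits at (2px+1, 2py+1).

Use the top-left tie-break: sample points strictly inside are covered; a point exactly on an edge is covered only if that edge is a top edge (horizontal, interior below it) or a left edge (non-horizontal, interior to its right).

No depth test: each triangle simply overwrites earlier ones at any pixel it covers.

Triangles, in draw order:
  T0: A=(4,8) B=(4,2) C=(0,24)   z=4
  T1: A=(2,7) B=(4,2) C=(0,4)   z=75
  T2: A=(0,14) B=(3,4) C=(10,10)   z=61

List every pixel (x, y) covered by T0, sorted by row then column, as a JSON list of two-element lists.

T0:
  2·area = 24  (B↔C swapped to make it positive)
  edge (4, 8)→(0, 24): d=(-4,16) right/bottom  bias=-1
  edge (0, 24)→(4, 2): d=(4,-22) top-left  bias=+0
  edge (4, 2)→(4, 8): d=(0,6) right/bottom  bias=-1
    (1,4)@(3, 9): e=[12,6,6] → X
    (2,4)@(5, 9): e=[-20,50,-6] → .
    (1,5)@(3, 11): e=[4,14,6] → X
    (2,5)@(5, 11): e=[-28,58,-6] → .
    (1,6)@(3, 13): e=[-4,22,6] → .
    (0,9)@(1, 19): e=[4,2,18] → X
    (1,9)@(3, 19): e=[-28,46,6] → .
    (0,10)@(1, 21): e=[-4,10,18] → .
  covered (3 px):
    . . . . .
    . . . . .
    . . . . .
    . . . . .
    . X . . .
    . X . . .
    . . . . .
    . . . . .
    . . . . .
    X . . . .
    . . . . .
    . . . . .
T1:
  2·area = 16  (B↔C swapped to make it positive)
  edge (2, 7)→(0, 4): d=(-2,-3) top-left  bias=+0
  edge (0, 4)→(4, 2): d=(4,-2) top-left  bias=+0
  edge (4, 2)→(2, 7): d=(-2,5) right/bottom  bias=-1
    (1,1)@(3, 3): e=[11,2,3] → X
    (2,1)@(5, 3): e=[17,6,-7] → .
    (0,2)@(1, 5): e=[1,6,9] → X
    (1,2)@(3, 5): e=[7,10,-1] → .
    (0,3)@(1, 7): e=[-3,14,5] → .
  covered (2 px):
    . . . . .
    . X . . .
    X . . . .
    . . . . .
    . . . . .
    . . . . .
    . . . . .
    . . . . .
    . . . . .
    . . . . .
    . . . . .
    . . . . .
T2:
  2·area = 88
  edge (0, 14)→(3, 4): d=(3,-10) top-left  bias=+0
  edge (3, 4)→(10, 10): d=(7,6) right/bottom  bias=-1
  edge (10, 10)→(0, 14): d=(-10,4) right/bottom  bias=-1
    (1,2)@(3, 5): e=[3,7,78] → X
    (2,2)@(5, 5): e=[23,-5,70] → .
    (1,3)@(3, 7): e=[9,21,58] → X
    (2,3)@(5, 7): e=[29,9,50] → X
    (3,3)@(7, 7): e=[49,-3,42] → .
    (1,4)@(3, 9): e=[15,35,38] → X
    (3,4)@(7, 9): e=[55,11,22] → X
    (4,4)@(9, 9): e=[75,-1,14] → .
    (0,5)@(1, 11): e=[1,61,26] → X
    (4,5)@(9, 11): e=[81,13,-6] → .
    (0,6)@(1, 13): e=[7,75,6] → X
    (1,6)@(3, 13): e=[27,63,-2] → .
  covered (11 px):
    . . . . .
    . . . . .
    . X . . .
    . X X . .
    . X X X .
    X X X X .
    X . . . .
    . . . . .
    . . . . .
    . . . . .
    . . . . .
    . . . . .

Final: [[1,4],[1,5],[0,9]]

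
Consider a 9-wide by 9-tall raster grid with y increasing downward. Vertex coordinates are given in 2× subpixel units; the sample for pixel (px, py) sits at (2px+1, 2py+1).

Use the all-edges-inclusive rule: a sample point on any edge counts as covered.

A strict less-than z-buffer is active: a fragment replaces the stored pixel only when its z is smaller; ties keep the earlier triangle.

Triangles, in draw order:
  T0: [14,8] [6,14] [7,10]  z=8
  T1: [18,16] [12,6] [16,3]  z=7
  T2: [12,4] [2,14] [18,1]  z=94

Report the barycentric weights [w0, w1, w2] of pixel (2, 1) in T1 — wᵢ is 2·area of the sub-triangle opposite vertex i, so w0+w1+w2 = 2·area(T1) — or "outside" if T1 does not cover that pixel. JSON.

T0:
  2·area = 26
  edge (14, 8)→(6, 14): d=(-8,6) inclusive
  edge (6, 14)→(7, 10): d=(1,-4) inclusive
  edge (7, 10)→(14, 8): d=(7,-2) inclusive
    (5,4)@(11, 9): e=[10,15,1] → #
    (6,4)@(13, 9): e=[-2,23,5] → ·
    (3,5)@(7, 11): e=[18,1,7] → #
    (4,5)@(9, 11): e=[6,9,11] → #
    (5,5)@(11, 11): e=[-6,17,15] → ·
    (3,6)@(7, 13): e=[2,3,21] → #
    (4,6)@(9, 13): e=[-10,11,25] → ·
    (3,7)@(7, 15): e=[-14,5,35] → ·
  covered (4 px):
    · · · · · · · · ·
    · · · · · · · · ·
    · · · · · · · · ·
    · · · · · · · · ·
    · · · · · # · · ·
    · · · # # · · · ·
    · · · # · · · · ·
    · · · · · · · · ·
    · · · · · · · · ·
T1:
  2·area = 58
  edge (18, 16)→(12, 6): d=(-6,-10) inclusive
  edge (12, 6)→(16, 3): d=(4,-3) inclusive
  edge (16, 3)→(18, 16): d=(2,13) inclusive
    (4,0)@(9, 1): e=[0,-29,87] → ·  [on edge]
    (7,2)@(15, 5): e=[36,5,17] → #
    (8,2)@(17, 5): e=[56,11,-9] → ·
    (6,3)@(13, 7): e=[4,7,47] → #
    (8,3)@(17, 7): e=[44,19,-5] → ·
    (6,4)@(13, 9): e=[-8,15,51] → ·
    (7,4)@(15, 9): e=[12,21,25] → #
    (8,4)@(17, 9): e=[32,27,-1] → ·
    (7,5)@(15, 11): e=[0,29,29] → #  [on edge]
    (8,5)@(17, 11): e=[20,35,3] → #
    (7,6)@(15, 13): e=[-12,37,33] → ·
    (8,6)@(17, 13): e=[8,43,7] → #
  covered (7 px):
    · · · · · · · · ·
    · · · · · · · · ·
    · · · · · · · # ·
    · · · · · · # # ·
    · · · · · · · # ·
    · · · · · · · # #
    · · · · · · · · #
    · · · · · · · · ·
    · · · · · · · · ·
T2:
  2·area = 30  (B↔C swapped to make it positive)
  edge (12, 4)→(18, 1): d=(6,-3) inclusive
  edge (18, 1)→(2, 14): d=(-16,13) inclusive
  edge (2, 14)→(12, 4): d=(10,-10) inclusive
    (7,0)@(15, 1): e=[-9,39,0] → ·  [on edge]
    (6,1)@(13, 3): e=[-3,33,0] → ·  [on edge]
    (7,1)@(15, 3): e=[3,7,20] → #
    (8,1)@(17, 3): e=[9,-19,40] → ·
    (5,2)@(11, 5): e=[3,27,0] → #  [on edge]
    (6,2)@(13, 5): e=[9,1,20] → #
    (7,2)@(15, 5): e=[15,-25,40] → ·
    (4,3)@(9, 7): e=[9,21,0] → #  [on edge]
    (5,3)@(11, 7): e=[15,-5,20] → ·
    (6,3)@(13, 7): e=[21,-31,40] → ·
    (3,4)@(7, 9): e=[15,15,0] → #  [on edge]
    (4,4)@(9, 9): e=[21,-11,20] → ·
    (2,5)@(5, 11): e=[21,9,0] → #  [on edge]
    (1,6)@(3, 13): e=[27,3,0] → #  [on edge]
    (0,7)@(1, 15): e=[33,-3,0] → ·  [on edge]
  covered (7 px):
    · · · · · · · · ·
    · · · · · · · # ·
    · · · · · # # · ·
    · · · · # · · · ·
    · · · # · · · · ·
    · · # · · · · · ·
    · # · · · · · · ·
    · · · · · · · · ·
    · · · · · · · · ·

Result: "outside"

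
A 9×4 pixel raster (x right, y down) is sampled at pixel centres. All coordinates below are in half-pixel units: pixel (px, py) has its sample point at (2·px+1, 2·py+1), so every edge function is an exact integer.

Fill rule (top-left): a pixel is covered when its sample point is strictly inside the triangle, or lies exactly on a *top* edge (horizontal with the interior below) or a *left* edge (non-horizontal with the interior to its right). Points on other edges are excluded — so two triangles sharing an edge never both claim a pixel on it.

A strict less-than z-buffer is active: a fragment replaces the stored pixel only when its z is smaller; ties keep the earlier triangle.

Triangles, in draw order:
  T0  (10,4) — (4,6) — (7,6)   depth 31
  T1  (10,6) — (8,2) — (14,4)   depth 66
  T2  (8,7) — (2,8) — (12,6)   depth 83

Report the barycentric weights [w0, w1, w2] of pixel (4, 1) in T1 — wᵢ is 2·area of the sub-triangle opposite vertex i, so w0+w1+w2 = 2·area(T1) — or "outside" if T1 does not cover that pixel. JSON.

T0:
  2·area = 6  (B↔C swapped to make it positive)
  edge (10, 4)→(7, 6): d=(-3,2) right/bottom  bias=-1
  edge (7, 6)→(4, 6): d=(-3,0) right/bottom  bias=-1
  edge (4, 6)→(10, 4): d=(6,-2) top-left  bias=+0
    (6,1)@(13, 3): e=[-3,9,0] → ·  [on edge]
    (3,2)@(7, 5): e=[3,3,0] → █  [on edge]
    (4,2)@(9, 5): e=[-1,3,4] → ·
    (0,3)@(1, 7): e=[9,-3,0] → ·  [on edge]
    (3,3)@(7, 7): e=[-3,-3,12] → ·
  covered (1 px):
    · · · · · · · · ·
    · · · · · · · · ·
    · · · █ · · · · ·
    · · · · · · · · ·
T1:
  2·area = 20
  edge (10, 6)→(8, 2): d=(-2,-4) top-left  bias=+0
  edge (8, 2)→(14, 4): d=(6,2) right/bottom  bias=-1
  edge (14, 4)→(10, 6): d=(-4,2) right/bottom  bias=-1
    (2,0)@(5, 1): e=[-10,0,30] → ·  [on edge]
    (4,1)@(9, 3): e=[2,4,14] → █
    (5,1)@(11, 3): e=[10,0,10] → ·  [on edge]
    (4,2)@(9, 5): e=[-2,16,6] → ·
    (5,2)@(11, 5): e=[6,12,2] → █
    (6,2)@(13, 5): e=[14,8,-2] → ·
    (8,2)@(17, 5): e=[30,0,-10] → ·  [on edge]
    (5,3)@(11, 7): e=[2,24,-6] → ·
  covered (2 px):
    · · · · · · · · ·
    · · · · █ · · · ·
    · · · · · █ · · ·
    · · · · · · · · ·
T2:
  2·area = 2
  edge (8, 7)→(2, 8): d=(-6,1) right/bottom  bias=-1
  edge (2, 8)→(12, 6): d=(10,-2) top-left  bias=+0
  edge (12, 6)→(8, 7): d=(-4,1) right/bottom  bias=-1
    (8,2)@(17, 5): e=[3,0,-1] → ·  [on edge]
    (3,3)@(7, 7): e=[1,0,1] → █  [on edge]
    (4,3)@(9, 7): e=[-1,4,-1] → ·
  covered (1 px):
    · · · · · · · · ·
    · · · · · · · · ·
    · · · · · · · · ·
    · · · █ · · · · ·

Answer: [4,14,2]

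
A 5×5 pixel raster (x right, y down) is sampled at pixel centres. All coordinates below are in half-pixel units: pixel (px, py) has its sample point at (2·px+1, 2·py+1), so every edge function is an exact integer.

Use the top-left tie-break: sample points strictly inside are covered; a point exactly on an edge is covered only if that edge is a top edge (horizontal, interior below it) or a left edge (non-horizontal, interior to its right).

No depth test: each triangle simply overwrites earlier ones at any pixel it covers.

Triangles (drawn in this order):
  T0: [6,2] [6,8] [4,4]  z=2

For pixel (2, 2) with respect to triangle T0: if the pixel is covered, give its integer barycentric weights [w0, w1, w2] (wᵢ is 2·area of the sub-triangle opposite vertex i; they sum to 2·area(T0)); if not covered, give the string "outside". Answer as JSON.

T0:
  2·area = 12
  edge (6, 2)→(6, 8): d=(0,6) right/bottom  bias=-1
  edge (6, 8)→(4, 4): d=(-2,-4) top-left  bias=+0
  edge (4, 4)→(6, 2): d=(2,-2) top-left  bias=+0
    (3,0)@(7, 1): e=[-6,18,0] → ·  [on edge]
    (2,1)@(5, 3): e=[6,6,0] → █  [on edge]
    (3,1)@(7, 3): e=[-6,14,4] → ·
    (1,2)@(3, 5): e=[18,-6,0] → ·  [on edge]
    (2,2)@(5, 5): e=[6,2,4] → █
    (3,2)@(7, 5): e=[-6,10,8] → ·
    (0,3)@(1, 7): e=[30,-18,0] → ·  [on edge]
    (2,3)@(5, 7): e=[6,-2,8] → ·
  covered (2 px):
    · · · · ·
    · · █ · ·
    · · █ · ·
    · · · · ·
    · · · · ·

Final: [2,4,6]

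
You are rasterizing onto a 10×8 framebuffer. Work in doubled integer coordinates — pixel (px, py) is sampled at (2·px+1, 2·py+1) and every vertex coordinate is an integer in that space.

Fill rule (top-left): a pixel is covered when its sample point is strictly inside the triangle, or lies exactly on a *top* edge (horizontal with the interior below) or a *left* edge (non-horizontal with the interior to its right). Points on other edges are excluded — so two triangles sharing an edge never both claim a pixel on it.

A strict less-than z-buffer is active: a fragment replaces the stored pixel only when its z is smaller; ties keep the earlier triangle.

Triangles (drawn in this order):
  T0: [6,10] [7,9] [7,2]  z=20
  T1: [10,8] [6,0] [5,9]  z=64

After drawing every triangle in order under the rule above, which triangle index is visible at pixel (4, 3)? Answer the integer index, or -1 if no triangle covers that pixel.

T0:
  2·area = 7  (B↔C swapped to make it positive)
  edge (6, 10)→(7, 2): d=(1,-8) top-left  bias=+0
  edge (7, 2)→(7, 9): d=(0,7) right/bottom  bias=-1
  edge (7, 9)→(6, 10): d=(-1,1) right/bottom  bias=-1
    (3,0)@(7, 1): e=[-1,0,8] → .  [on edge]
    (7,0)@(15, 1): e=[63,-56,0] → .  [on edge]
    (3,1)@(7, 3): e=[1,0,6] → .  [on edge]
    (6,1)@(13, 3): e=[49,-42,0] → .  [on edge]
    (3,2)@(7, 5): e=[3,0,4] → .  [on edge]
    (5,2)@(11, 5): e=[35,-28,0] → .  [on edge]
    (3,3)@(7, 7): e=[5,0,2] → .  [on edge]
    (4,3)@(9, 7): e=[21,-14,0] → .  [on edge]
    (3,4)@(7, 9): e=[7,0,0] → .  [on edge]
    (2,5)@(5, 11): e=[-7,14,0] → .  [on edge]
    (3,5)@(7, 11): e=[9,0,-2] → .  [on edge]
    (1,6)@(3, 13): e=[-21,28,0] → .  [on edge]
    (3,6)@(7, 13): e=[11,0,-4] → .  [on edge]
    (0,7)@(1, 15): e=[-35,42,0] → .  [on edge]
    (3,7)@(7, 15): e=[13,0,-6] → .  [on edge]
  covered (0 px):
    . . . . . . . . . .
    . . . . . . . . . .
    . . . . . . . . . .
    . . . . . . . . . .
    . . . . . . . . . .
    . . . . . . . . . .
    . . . . . . . . . .
    . . . . . . . . . .
T1:
  2·area = 44  (B↔C swapped to make it positive)
  edge (10, 8)→(5, 9): d=(-5,1) right/bottom  bias=-1
  edge (5, 9)→(6, 0): d=(1,-9) top-left  bias=+0
  edge (6, 0)→(10, 8): d=(4,8) right/bottom  bias=-1
    (3,1)@(7, 3): e=[28,12,4] → X
    (4,1)@(9, 3): e=[26,30,-12] → .
    (3,2)@(7, 5): e=[18,14,12] → X
    (4,2)@(9, 5): e=[16,32,-4] → .
    (3,3)@(7, 7): e=[8,16,20] → X
    (4,3)@(9, 7): e=[6,34,4] → X
    (5,3)@(11, 7): e=[4,52,-12] → .
    (7,3)@(15, 7): e=[0,88,-44] → .  [on edge]
    (2,4)@(5, 9): e=[0,0,44] → .  [on edge]
    (3,4)@(7, 9): e=[-2,18,28] → .
    (4,4)@(9, 9): e=[-4,36,12] → .
  covered (4 px):
    . . . . . . . . . .
    . . . X . . . . . .
    . . . X . . . . . .
    . . . X X . . . . .
    . . . . . . . . . .
    . . . . . . . . . .
    . . . . . . . . . .
    . . . . . . . . . .

Z-buffer (winner per pixel, '.' = empty):
  . . . . . . . . . .
  . . . 1 . . . . . .
  . . . 1 . . . . . .
  . . . 1 1 . . . . .
  . . . . . . . . . .
  . . . . . . . . . .
  . . . . . . . . . .
  . . . . . . . . . .

Final: 1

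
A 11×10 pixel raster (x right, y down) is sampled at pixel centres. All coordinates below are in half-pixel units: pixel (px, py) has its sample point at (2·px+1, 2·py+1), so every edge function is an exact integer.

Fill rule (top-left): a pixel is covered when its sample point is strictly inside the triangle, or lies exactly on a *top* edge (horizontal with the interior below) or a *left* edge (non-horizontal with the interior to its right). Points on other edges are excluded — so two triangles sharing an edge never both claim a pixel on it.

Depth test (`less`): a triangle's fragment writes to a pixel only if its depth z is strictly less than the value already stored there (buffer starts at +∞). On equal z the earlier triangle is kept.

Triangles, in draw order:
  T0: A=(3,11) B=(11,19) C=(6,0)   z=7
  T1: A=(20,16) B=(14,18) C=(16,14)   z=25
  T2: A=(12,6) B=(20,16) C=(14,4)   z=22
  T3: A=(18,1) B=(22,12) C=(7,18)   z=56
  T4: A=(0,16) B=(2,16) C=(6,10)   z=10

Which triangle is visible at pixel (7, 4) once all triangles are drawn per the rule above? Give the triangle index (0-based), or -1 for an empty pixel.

T0:
  2·area = 112  (B↔C swapped to make it positive)
  edge (3, 11)→(6, 0): d=(3,-11) top-left  bias=+0
  edge (6, 0)→(11, 19): d=(5,19) right/bottom  bias=-1
  edge (11, 19)→(3, 11): d=(-8,-8) top-left  bias=+0
    (2,2)@(5, 5): e=[4,44,64] → #
    (3,2)@(7, 5): e=[26,6,80] → #
    (4,2)@(9, 5): e=[48,-32,96] → ·
    (2,3)@(5, 7): e=[10,54,48] → #
    (4,3)@(9, 7): e=[54,-22,80] → ·
    (0,4)@(1, 9): e=[-28,140,0] → ·  [on edge]
    (2,4)@(5, 9): e=[16,64,32] → #
    (4,4)@(9, 9): e=[60,-12,64] → ·
    (1,5)@(3, 11): e=[0,112,0] → #  [on edge]
    (4,5)@(9, 11): e=[66,-2,48] → ·
    (1,6)@(3, 13): e=[6,122,-16] → ·
    (2,6)@(5, 13): e=[28,84,0] → #  [on edge]
    (3,7)@(7, 15): e=[56,56,0] → #  [on edge]
    (4,8)@(9, 17): e=[84,28,0] → #  [on edge]
    (5,9)@(11, 19): e=[112,0,0] → ·  [on edge]
  covered (15 px):
    · · · · · · · · · · ·
    · · · · · · · · · · ·
    · · # # · · · · · · ·
    · · # # · · · · · · ·
    · · # # · · · · · · ·
    · # # # · · · · · · ·
    · · # # # · · · · · ·
    · · · # # · · · · · ·
    · · · · # · · · · · ·
    · · · · · · · · · · ·
T1:
  2·area = 20
  edge (20, 16)→(14, 18): d=(-6,2) right/bottom  bias=-1
  edge (14, 18)→(16, 14): d=(2,-4) top-left  bias=+0
  edge (16, 14)→(20, 16): d=(4,2) right/bottom  bias=-1
    (8,7)@(17, 15): e=[12,6,2] → #
    (9,7)@(19, 15): e=[8,14,-2] → ·
    (7,8)@(15, 17): e=[4,2,14] → #
    (8,8)@(17, 17): e=[0,10,10] → ·  [on edge]
    (5,9)@(11, 19): e=[0,-10,30] → ·  [on edge]
    (7,9)@(15, 19): e=[-8,6,22] → ·
  covered (2 px):
    · · · · · · · · · · ·
    · · · · · · · · · · ·
    · · · · · · · · · · ·
    · · · · · · · · · · ·
    · · · · · · · · · · ·
    · · · · · · · · · · ·
    · · · · · · · · · · ·
    · · · · · · · · # · ·
    · · · · · · · # · · ·
    · · · · · · · · · · ·
T2:
  2·area = 36  (B↔C swapped to make it positive)
  edge (12, 6)→(14, 4): d=(2,-2) top-left  bias=+0
  edge (14, 4)→(20, 16): d=(6,12) right/bottom  bias=-1
  edge (20, 16)→(12, 6): d=(-8,-10) top-left  bias=+0
    (8,0)@(17, 1): e=[0,-54,90] → ·  [on edge]
    (7,1)@(15, 3): e=[0,-18,54] → ·  [on edge]
    (6,2)@(13, 5): e=[0,18,18] → #  [on edge]
    (7,2)@(15, 5): e=[4,-6,38] → ·
    (5,3)@(11, 7): e=[0,54,-18] → ·  [on edge]
    (6,3)@(13, 7): e=[4,30,2] → #
    (7,3)@(15, 7): e=[8,6,22] → #
    (8,3)@(17, 7): e=[12,-18,42] → ·
    (4,4)@(9, 9): e=[0,90,-54] → ·  [on edge]
    (6,4)@(13, 9): e=[8,42,-14] → ·
    (7,4)@(15, 9): e=[12,18,6] → #
    (8,4)@(17, 9): e=[16,-6,26] → ·
    (3,5)@(7, 11): e=[0,126,-90] → ·  [on edge]
    (2,6)@(5, 13): e=[0,162,-126] → ·  [on edge]
    (1,7)@(3, 15): e=[0,198,-162] → ·  [on edge]
    (0,8)@(1, 17): e=[0,234,-198] → ·  [on edge]
  covered (5 px):
    · · · · · · · · · · ·
    · · · · · · · · · · ·
    · · · · · · # · · · ·
    · · · · · · # # · · ·
    · · · · · · · # · · ·
    · · · · · · · · # · ·
    · · · · · · · · · · ·
    · · · · · · · · · · ·
    · · · · · · · · · · ·
    · · · · · · · · · · ·
T3:
  2·area = 189
  edge (18, 1)→(22, 12): d=(4,11) right/bottom  bias=-1
  edge (22, 12)→(7, 18): d=(-15,6) right/bottom  bias=-1
  edge (7, 18)→(18, 1): d=(11,-17) top-left  bias=+0
    (8,1)@(17, 3): e=[19,165,5] → #
    (9,1)@(19, 3): e=[-3,153,39] → ·
    (8,2)@(17, 5): e=[27,135,27] → #
    (9,2)@(19, 5): e=[5,123,61] → #
    (10,2)@(21, 5): e=[-17,111,95] → ·
    (7,3)@(15, 7): e=[57,117,15] → #
    (10,3)@(21, 7): e=[-9,81,117] → ·
    (6,4)@(13, 9): e=[87,99,3] → #
    (10,4)@(21, 9): e=[-1,51,139] → ·
    (6,5)@(13, 11): e=[95,69,25] → #
    (10,5)@(21, 11): e=[7,21,161] → #
    (5,6)@(11, 13): e=[125,51,13] → #
  covered (24 px):
    · · · · · · · · · · ·
    · · · · · · · · # · ·
    · · · · · · · · # # ·
    · · · · · · · # # # ·
    · · · · · · # # # # ·
    · · · · · · # # # # #
    · · · · · # # # # # ·
    · · · · # # # · · · ·
    · · · · # · · · · · ·
    · · · · · · · · · · ·
T4:
  2·area = 12  (B↔C swapped to make it positive)
  edge (0, 16)→(6, 10): d=(6,-6) top-left  bias=+0
  edge (6, 10)→(2, 16): d=(-4,6) right/bottom  bias=-1
  edge (2, 16)→(0, 16): d=(-2,0) right/bottom  bias=-1
    (7,0)@(15, 1): e=[0,-18,30] → ·  [on edge]
    (6,1)@(13, 3): e=[0,-14,26] → ·  [on edge]
    (5,2)@(11, 5): e=[0,-10,22] → ·  [on edge]
    (4,3)@(9, 7): e=[0,-6,18] → ·  [on edge]
    (3,4)@(7, 9): e=[0,-2,14] → ·  [on edge]
    (2,5)@(5, 11): e=[0,2,10] → #  [on edge]
    (3,5)@(7, 11): e=[12,-10,10] → ·
    (1,6)@(3, 13): e=[0,6,6] → #  [on edge]
    (2,6)@(5, 13): e=[12,-6,6] → ·
    (0,7)@(1, 15): e=[0,10,2] → #  [on edge]
    (1,7)@(3, 15): e=[12,-2,2] → ·
    (0,8)@(1, 17): e=[12,2,-2] → ·
  covered (3 px):
    · · · · · · · · · · ·
    · · · · · · · · · · ·
    · · · · · · · · · · ·
    · · · · · · · · · · ·
    · · · · · · · · · · ·
    · · # · · · · · · · ·
    · # · · · · · · · · ·
    # · · · · · · · · · ·
    · · · · · · · · · · ·
    · · · · · · · · · · ·

Z-buffer (winner per pixel, '.' = empty):
  . . . . . . . . . . .
  . . . . . . . . 3 . .
  . . 0 0 . . 2 . 3 3 .
  . . 0 0 . . 2 2 3 3 .
  . . 0 0 . . 3 2 3 3 .
  . 0 0 0 . . 3 3 2 3 3
  . 4 0 0 0 3 3 3 3 3 .
  4 . . 0 0 3 3 . 1 . .
  . . . . 0 . . 1 . . .
  . . . . . . . . . . .

Final: 2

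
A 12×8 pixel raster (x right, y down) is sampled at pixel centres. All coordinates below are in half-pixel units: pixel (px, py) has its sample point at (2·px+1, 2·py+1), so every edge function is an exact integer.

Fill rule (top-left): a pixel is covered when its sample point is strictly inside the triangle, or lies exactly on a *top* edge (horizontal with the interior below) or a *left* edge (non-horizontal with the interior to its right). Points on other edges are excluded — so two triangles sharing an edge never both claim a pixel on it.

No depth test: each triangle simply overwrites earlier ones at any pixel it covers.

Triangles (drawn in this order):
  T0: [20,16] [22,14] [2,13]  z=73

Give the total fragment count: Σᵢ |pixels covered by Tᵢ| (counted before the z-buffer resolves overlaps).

T0:
  2·area = 42  (B↔C swapped to make it positive)
  edge (20, 16)→(2, 13): d=(-18,-3) top-left  bias=+0
  edge (2, 13)→(22, 14): d=(20,1) right/bottom  bias=-1
  edge (22, 14)→(20, 16): d=(-2,2) right/bottom  bias=-1
    (11,6)@(23, 13): e=[63,-21,0] → ·  [on edge]
    (7,7)@(15, 15): e=[3,27,12] → █
    (8,7)@(17, 15): e=[9,25,8] → █
    (9,7)@(19, 15): e=[15,23,4] → █
    (10,7)@(21, 15): e=[21,21,0] → ·  [on edge]
  covered (3 px):
    · · · · · · · · · · · ·
    · · · · · · · · · · · ·
    · · · · · · · · · · · ·
    · · · · · · · · · · · ·
    · · · · · · · · · · · ·
    · · · · · · · · · · · ·
    · · · · · · · · · · · ·
    · · · · · · · █ █ █ · ·

Result: 3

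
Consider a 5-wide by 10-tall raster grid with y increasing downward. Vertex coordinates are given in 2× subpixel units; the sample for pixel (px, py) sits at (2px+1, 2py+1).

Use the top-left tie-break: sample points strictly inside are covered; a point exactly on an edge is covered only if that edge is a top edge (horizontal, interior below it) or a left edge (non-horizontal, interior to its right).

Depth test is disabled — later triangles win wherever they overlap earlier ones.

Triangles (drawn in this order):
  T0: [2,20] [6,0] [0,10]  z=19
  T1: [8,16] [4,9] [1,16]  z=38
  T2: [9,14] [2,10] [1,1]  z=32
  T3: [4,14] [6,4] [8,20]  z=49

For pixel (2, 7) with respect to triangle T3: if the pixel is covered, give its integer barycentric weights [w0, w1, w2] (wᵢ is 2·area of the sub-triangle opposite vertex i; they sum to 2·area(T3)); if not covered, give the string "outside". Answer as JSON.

T0:
  2·area = 80  (B↔C swapped to make it positive)
  edge (2, 20)→(0, 10): d=(-2,-10) top-left  bias=+0
  edge (0, 10)→(6, 0): d=(6,-10) top-left  bias=+0
  edge (6, 0)→(2, 20): d=(-4,20) right/bottom  bias=-1
    (2,1)@(5, 3): e=[64,8,8] → X
    (3,1)@(7, 3): e=[84,28,-32] → .
    (1,2)@(3, 5): e=[40,0,40] → X  [on edge]
    (2,2)@(5, 5): e=[60,20,0] → .  [on edge]
    (1,3)@(3, 7): e=[36,12,32] → X
    (2,3)@(5, 7): e=[56,32,-8] → .
    (0,4)@(1, 9): e=[12,4,64] → X
    (2,4)@(5, 9): e=[52,44,-16] → .
    (0,5)@(1, 11): e=[8,16,56] → X
    (2,5)@(5, 11): e=[48,56,-24] → .
    (0,6)@(1, 13): e=[4,28,48] → X
    (2,6)@(5, 13): e=[44,68,-32] → .
    (0,7)@(1, 15): e=[0,40,40] → X  [on edge]
    (1,7)@(3, 15): e=[20,60,0] → .  [on edge]
  covered (10 px):
    . . . . .
    . . X . .
    . X . . .
    . X . . .
    X X . . .
    X X . . .
    X X . . .
    X . . . .
    . . . . .
    . . . . .
T1:
  2·area = 49  (B↔C swapped to make it positive)
  edge (8, 16)→(1, 16): d=(-7,0) right/bottom  bias=-1
  edge (1, 16)→(4, 9): d=(3,-7) top-left  bias=+0
  edge (4, 9)→(8, 16): d=(4,7) right/bottom  bias=-1
    (2,5)@(5, 11): e=[35,13,1] → X
    (3,5)@(7, 11): e=[35,27,-13] → .
    (1,6)@(3, 13): e=[21,5,23] → X
    (3,6)@(7, 13): e=[21,33,-5] → .
    (1,7)@(3, 15): e=[7,11,31] → X
    (3,7)@(7, 15): e=[7,39,3] → X
    (4,7)@(9, 15): e=[7,53,-11] → .
    (1,8)@(3, 17): e=[-7,17,39] → .
    (2,8)@(5, 17): e=[-7,31,25] → .
    (3,8)@(7, 17): e=[-7,45,11] → .
  covered (6 px):
    . . . . .
    . . . . .
    . . . . .
    . . . . .
    . . . . .
    . . X . .
    . X X . .
    . X X X .
    . . . . .
    . . . . .
T2:
  2·area = 59
  edge (9, 14)→(2, 10): d=(-7,-4) top-left  bias=+0
  edge (2, 10)→(1, 1): d=(-1,-9) top-left  bias=+0
  edge (1, 1)→(9, 14): d=(8,13) right/bottom  bias=-1
    (0,0)@(1, 1): e=[59,0,0] → .  [on edge]
    (1,2)@(3, 5): e=[39,14,6] → X
    (2,2)@(5, 5): e=[47,32,-20] → .
    (1,3)@(3, 7): e=[25,12,22] → X
    (2,3)@(5, 7): e=[33,30,-4] → .
    (1,4)@(3, 9): e=[11,10,38] → X
    (2,4)@(5, 9): e=[19,28,12] → X
    (3,4)@(7, 9): e=[27,46,-14] → .
    (1,5)@(3, 11): e=[-3,8,54] → .
    (2,5)@(5, 11): e=[5,26,28] → X
    (3,5)@(7, 11): e=[13,44,2] → X
    (4,5)@(9, 11): e=[21,62,-24] → .
    (1,9)@(3, 19): e=[-59,0,118] → .  [on edge]
  covered (6 px):
    . . . . .
    . . . . .
    . X . . .
    . X . . .
    . X X . .
    . . X X .
    . . . . .
    . . . . .
    . . . . .
    . . . . .
T3:
  2·area = 52
  edge (4, 14)→(6, 4): d=(2,-10) top-left  bias=+0
  edge (6, 4)→(8, 20): d=(2,16) right/bottom  bias=-1
  edge (8, 20)→(4, 14): d=(-4,-6) top-left  bias=+0
    (2,4)@(5, 9): e=[0,26,26] → X  [on edge]
    (3,4)@(7, 9): e=[20,-6,38] → .
    (2,5)@(5, 11): e=[4,30,18] → X
    (3,5)@(7, 11): e=[24,-2,30] → .
    (2,6)@(5, 13): e=[8,34,10] → X
    (3,6)@(7, 13): e=[28,2,22] → X
    (4,6)@(9, 13): e=[48,-30,34] → .
    (2,7)@(5, 15): e=[12,38,2] → X
    (4,7)@(9, 15): e=[52,-26,26] → .
    (2,8)@(5, 17): e=[16,42,-6] → .
    (3,8)@(7, 17): e=[36,10,6] → X
    (4,8)@(9, 17): e=[56,-22,18] → .
    (1,9)@(3, 19): e=[0,78,-26] → .  [on edge]
  covered (7 px):
    . . . . .
    . . . . .
    . . . . .
    . . . . .
    . . X . .
    . . X . .
    . . X X .
    . . X X .
    . . . X .
    . . . . .

Result: [38,2,12]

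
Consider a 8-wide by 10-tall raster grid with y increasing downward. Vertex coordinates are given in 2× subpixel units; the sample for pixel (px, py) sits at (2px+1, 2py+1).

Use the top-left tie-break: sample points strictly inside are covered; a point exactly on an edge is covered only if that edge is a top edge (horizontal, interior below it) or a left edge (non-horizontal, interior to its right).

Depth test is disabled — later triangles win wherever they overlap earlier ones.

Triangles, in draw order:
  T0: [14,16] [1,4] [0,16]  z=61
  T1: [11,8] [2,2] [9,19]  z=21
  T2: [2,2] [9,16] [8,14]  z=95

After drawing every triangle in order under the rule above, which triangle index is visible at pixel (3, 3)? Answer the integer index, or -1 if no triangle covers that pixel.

T0:
  2·area = 168  (B↔C swapped to make it positive)
  edge (14, 16)→(0, 16): d=(-14,0) right/bottom  bias=-1
  edge (0, 16)→(1, 4): d=(1,-12) top-left  bias=+0
  edge (1, 4)→(14, 16): d=(13,12) right/bottom  bias=-1
    (0,2)@(1, 5): e=[154,1,13] → X
    (1,2)@(3, 5): e=[154,25,-11] → .
    (0,3)@(1, 7): e=[126,3,39] → X
    (1,3)@(3, 7): e=[126,27,15] → X
    (2,3)@(5, 7): e=[126,51,-9] → .
    (0,4)@(1, 9): e=[98,5,65] → X
    (2,4)@(5, 9): e=[98,53,17] → X
    (3,4)@(7, 9): e=[98,77,-7] → .
    (0,5)@(1, 11): e=[70,7,91] → X
    (3,5)@(7, 11): e=[70,79,19] → X
    (4,5)@(9, 11): e=[70,103,-5] → .
    (0,6)@(1, 13): e=[42,9,117] → X
  covered (21 px):
    . . . . . . . .
    . . . . . . . .
    X . . . . . . .
    X X . . . . . .
    X X X . . . . .
    X X X X . . . .
    X X X X X . . .
    X X X X X X . .
    . . . . . . . .
    . . . . . . . .
T1:
  2·area = 111  (B↔C swapped to make it positive)
  edge (11, 8)→(9, 19): d=(-2,11) right/bottom  bias=-1
  edge (9, 19)→(2, 2): d=(-7,-17) top-left  bias=+0
  edge (2, 2)→(11, 8): d=(9,6) right/bottom  bias=-1
    (1,1)@(3, 3): e=[98,10,3] → X
    (2,1)@(5, 3): e=[76,44,-9] → .
    (1,2)@(3, 5): e=[94,-4,21] → .
    (2,2)@(5, 5): e=[72,30,9] → X
    (3,2)@(7, 5): e=[50,64,-3] → .
    (2,3)@(5, 7): e=[68,16,27] → X
    (3,3)@(7, 7): e=[46,50,15] → X
    (4,3)@(9, 7): e=[24,84,3] → X
    (5,3)@(11, 7): e=[2,118,-9] → .
    (2,4)@(5, 9): e=[64,2,45] → X
    (5,4)@(11, 9): e=[-2,104,9] → .
    (2,5)@(5, 11): e=[60,-12,63] → .
    (4,9)@(9, 19): e=[0,0,111] → .  [on edge]
  covered (14 px):
    . . . . . . . .
    . X . . . . . .
    . . X . . . . .
    . . X X X . . .
    . . X X X . . .
    . . . X X . . .
    . . . X X . . .
    . . . . X . . .
    . . . . X . . .
    . . . . . . . .
T2:
  degenerate (2·area = 0) — covers nothing

Z-buffer (winner per pixel, '.' = empty):
  . . . . . . . .
  . 1 . . . . . .
  0 . 1 . . . . .
  0 0 1 1 1 . . .
  0 0 1 1 1 . . .
  0 0 0 1 1 . . .
  0 0 0 1 1 . . .
  0 0 0 0 1 0 . .
  . . . . 1 . . .
  . . . . . . . .

Final: 1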